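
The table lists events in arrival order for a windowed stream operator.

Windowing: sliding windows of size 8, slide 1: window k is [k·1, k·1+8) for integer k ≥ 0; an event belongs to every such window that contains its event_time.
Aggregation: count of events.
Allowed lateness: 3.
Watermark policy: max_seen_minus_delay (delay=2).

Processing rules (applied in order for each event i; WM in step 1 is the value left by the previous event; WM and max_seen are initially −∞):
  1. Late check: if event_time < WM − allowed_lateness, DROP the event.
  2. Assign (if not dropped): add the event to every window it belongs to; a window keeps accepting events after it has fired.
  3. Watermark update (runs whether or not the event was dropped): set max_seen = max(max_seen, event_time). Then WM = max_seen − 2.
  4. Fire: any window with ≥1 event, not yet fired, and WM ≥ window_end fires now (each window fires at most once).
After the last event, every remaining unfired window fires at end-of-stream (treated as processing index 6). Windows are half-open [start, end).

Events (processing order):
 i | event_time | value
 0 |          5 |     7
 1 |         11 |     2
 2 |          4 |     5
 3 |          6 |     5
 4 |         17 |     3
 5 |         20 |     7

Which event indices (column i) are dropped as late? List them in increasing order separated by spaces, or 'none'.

i=0 t=5 v=7: → [5,13),[4,12),[3,11),[2,10),[1,9),[0,8); WM=3
i=1 t=11 v=2: → [11,19),[10,18),[9,17),[8,16),[7,15),[6,14),[5,13),[4,12); WM=9; [0,8) fires=1 [1,9) fires=1
i=2 t=4 v=5: DROP (t<9-3); WM=9
i=3 t=6 v=5: → [6,14),[5,13),[4,12),[3,11),[2,10),[1,9),[0,8); WM=9
i=4 t=17 v=3: → [17,25),[16,24),[15,23),[14,22),[13,21),[12,20),[11,19),[10,18); WM=15; [2,10) fires=2 [3,11) fires=2 [4,12) fires=3 [5,13) fires=3 [6,14) fires=2 [7,15) fires=1
i=5 t=20 v=7: → [20,28),[19,27),[18,26),[17,25),[16,24),[15,23),[14,22),[13,21); WM=18; [8,16) fires=1 [9,17) fires=1 [10,18) fires=2

2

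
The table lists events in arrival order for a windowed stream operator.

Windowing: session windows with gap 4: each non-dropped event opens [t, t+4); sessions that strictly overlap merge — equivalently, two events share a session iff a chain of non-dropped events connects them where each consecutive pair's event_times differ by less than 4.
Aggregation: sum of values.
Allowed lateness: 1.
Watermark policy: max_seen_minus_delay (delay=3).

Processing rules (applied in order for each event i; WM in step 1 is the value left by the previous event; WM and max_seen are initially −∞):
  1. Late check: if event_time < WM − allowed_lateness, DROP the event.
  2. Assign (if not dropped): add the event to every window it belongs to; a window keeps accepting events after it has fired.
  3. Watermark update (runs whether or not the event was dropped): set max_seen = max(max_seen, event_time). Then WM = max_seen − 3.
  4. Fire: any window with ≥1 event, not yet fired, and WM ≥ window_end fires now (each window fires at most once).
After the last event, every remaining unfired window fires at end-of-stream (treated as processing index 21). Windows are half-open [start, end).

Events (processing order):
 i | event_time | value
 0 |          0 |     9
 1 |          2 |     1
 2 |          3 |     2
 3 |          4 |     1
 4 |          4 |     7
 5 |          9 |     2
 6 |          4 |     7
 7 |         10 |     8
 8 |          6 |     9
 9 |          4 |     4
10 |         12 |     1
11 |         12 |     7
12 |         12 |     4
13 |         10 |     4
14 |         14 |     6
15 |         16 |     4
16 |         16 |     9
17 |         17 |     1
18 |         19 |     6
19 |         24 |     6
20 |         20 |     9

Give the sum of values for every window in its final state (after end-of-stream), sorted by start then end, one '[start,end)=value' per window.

i=0 t=0 v=9: → [0,4); WM=-3
i=1 t=2 v=1: → [0,6); WM=-1
i=2 t=3 v=2: → [0,7); WM=0
i=3 t=4 v=1: → [0,8); WM=1
i=4 t=4 v=7: → [0,8); WM=1
i=5 t=9 v=2: → [9,13); WM=6
i=6 t=4 v=7: DROP (t<6-1); WM=6
i=7 t=10 v=8: → [9,14); WM=7
i=8 t=6 v=9: → [0,14); WM=7
i=9 t=4 v=4: DROP (t<7-1); WM=7
i=10 t=12 v=1: → [0,16); WM=9
i=11 t=12 v=7: → [0,16); WM=9
i=12 t=12 v=4: → [0,16); WM=9
i=13 t=10 v=4: → [0,16); WM=9
i=14 t=14 v=6: → [0,18); WM=11
i=15 t=16 v=4: → [0,20); WM=13
i=16 t=16 v=9: → [0,20); WM=13
i=17 t=17 v=1: → [0,21); WM=14
i=18 t=19 v=6: → [0,23); WM=16
i=19 t=24 v=6: → [24,28); WM=21
i=20 t=20 v=9: → [0,24); WM=21

[0,24)=90 [24,28)=6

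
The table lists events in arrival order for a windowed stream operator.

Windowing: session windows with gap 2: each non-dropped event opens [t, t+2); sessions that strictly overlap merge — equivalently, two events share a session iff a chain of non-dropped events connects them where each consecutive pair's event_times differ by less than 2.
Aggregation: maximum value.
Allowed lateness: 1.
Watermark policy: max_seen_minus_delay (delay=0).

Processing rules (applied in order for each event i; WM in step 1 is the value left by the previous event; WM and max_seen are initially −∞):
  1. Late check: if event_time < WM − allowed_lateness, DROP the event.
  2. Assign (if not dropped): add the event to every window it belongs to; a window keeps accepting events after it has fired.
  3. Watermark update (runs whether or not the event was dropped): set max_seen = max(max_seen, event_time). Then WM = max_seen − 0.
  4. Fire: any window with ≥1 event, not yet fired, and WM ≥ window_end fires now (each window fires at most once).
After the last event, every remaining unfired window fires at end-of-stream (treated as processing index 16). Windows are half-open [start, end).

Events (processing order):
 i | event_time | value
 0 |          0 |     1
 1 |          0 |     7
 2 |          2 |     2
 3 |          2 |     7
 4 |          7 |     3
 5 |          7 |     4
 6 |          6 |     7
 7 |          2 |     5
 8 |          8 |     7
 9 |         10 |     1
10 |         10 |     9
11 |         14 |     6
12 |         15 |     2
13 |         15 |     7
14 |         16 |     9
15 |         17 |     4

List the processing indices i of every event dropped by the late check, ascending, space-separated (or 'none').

i=0 t=0 v=1: → [0,2); WM=0
i=1 t=0 v=7: → [0,2); WM=0
i=2 t=2 v=2: → [2,4); WM=2
i=3 t=2 v=7: → [2,4); WM=2
i=4 t=7 v=3: → [7,9); WM=7
i=5 t=7 v=4: → [7,9); WM=7
i=6 t=6 v=7: → [6,9); WM=7
i=7 t=2 v=5: DROP (t<7-1); WM=7
i=8 t=8 v=7: → [6,10); WM=8
i=9 t=10 v=1: → [10,12); WM=10
i=10 t=10 v=9: → [10,12); WM=10
i=11 t=14 v=6: → [14,16); WM=14
i=12 t=15 v=2: → [14,17); WM=15
i=13 t=15 v=7: → [14,17); WM=15
i=14 t=16 v=9: → [14,18); WM=16
i=15 t=17 v=4: → [14,19); WM=17

7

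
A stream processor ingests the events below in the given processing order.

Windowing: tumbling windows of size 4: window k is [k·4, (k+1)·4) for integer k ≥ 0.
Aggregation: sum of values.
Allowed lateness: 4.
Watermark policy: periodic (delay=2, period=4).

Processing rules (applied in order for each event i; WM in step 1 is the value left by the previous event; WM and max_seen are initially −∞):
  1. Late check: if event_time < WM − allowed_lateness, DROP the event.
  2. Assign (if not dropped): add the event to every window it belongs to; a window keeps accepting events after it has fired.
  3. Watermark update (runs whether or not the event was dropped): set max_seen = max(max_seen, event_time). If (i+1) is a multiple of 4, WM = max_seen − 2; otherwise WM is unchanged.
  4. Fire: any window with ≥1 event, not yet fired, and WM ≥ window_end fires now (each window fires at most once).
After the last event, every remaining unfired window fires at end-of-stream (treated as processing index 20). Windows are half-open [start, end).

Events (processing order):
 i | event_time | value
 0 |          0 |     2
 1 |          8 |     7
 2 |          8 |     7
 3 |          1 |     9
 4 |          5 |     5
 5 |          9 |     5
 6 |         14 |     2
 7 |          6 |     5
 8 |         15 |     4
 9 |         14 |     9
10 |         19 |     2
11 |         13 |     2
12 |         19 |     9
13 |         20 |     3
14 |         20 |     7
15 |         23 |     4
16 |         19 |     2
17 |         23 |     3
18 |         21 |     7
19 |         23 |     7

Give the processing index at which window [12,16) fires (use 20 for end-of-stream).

i=0 t=0 v=2: → [0,4); WM=−∞
i=1 t=8 v=7: → [8,12); WM=−∞
i=2 t=8 v=7: → [8,12); WM=−∞
i=3 t=1 v=9: → [0,4); WM=6; [0,4) fires=11
i=4 t=5 v=5: → [4,8); WM=6
i=5 t=9 v=5: → [8,12); WM=6
i=6 t=14 v=2: → [12,16); WM=6
i=7 t=6 v=5: → [4,8); WM=12; [4,8) fires=10 [8,12) fires=19
i=8 t=15 v=4: → [12,16); WM=12
i=9 t=14 v=9: → [12,16); WM=12
i=10 t=19 v=2: → [16,20); WM=12
i=11 t=13 v=2: → [12,16); WM=17; [12,16) fires=17
i=12 t=19 v=9: → [16,20); WM=17
i=13 t=20 v=3: → [20,24); WM=17
i=14 t=20 v=7: → [20,24); WM=17
i=15 t=23 v=4: → [20,24); WM=21; [16,20) fires=11
i=16 t=19 v=2: → [16,20); WM=21
i=17 t=23 v=3: → [20,24); WM=21
i=18 t=21 v=7: → [20,24); WM=21
i=19 t=23 v=7: → [20,24); WM=21

11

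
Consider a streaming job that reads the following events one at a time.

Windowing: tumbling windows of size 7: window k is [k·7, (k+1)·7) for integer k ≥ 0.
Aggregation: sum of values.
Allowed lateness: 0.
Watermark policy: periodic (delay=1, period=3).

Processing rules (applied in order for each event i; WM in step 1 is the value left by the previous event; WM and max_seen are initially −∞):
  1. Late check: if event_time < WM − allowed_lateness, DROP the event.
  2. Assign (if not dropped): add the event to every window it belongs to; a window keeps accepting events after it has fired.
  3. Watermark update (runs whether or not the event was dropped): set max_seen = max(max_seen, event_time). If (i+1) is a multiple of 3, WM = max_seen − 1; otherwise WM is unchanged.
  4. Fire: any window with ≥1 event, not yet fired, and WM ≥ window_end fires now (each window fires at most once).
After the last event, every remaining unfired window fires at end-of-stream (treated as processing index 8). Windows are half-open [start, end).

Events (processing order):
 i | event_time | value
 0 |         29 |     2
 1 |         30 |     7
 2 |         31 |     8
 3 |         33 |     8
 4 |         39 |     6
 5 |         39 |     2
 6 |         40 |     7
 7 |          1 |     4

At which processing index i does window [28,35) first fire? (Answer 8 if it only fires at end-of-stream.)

i=0 t=29 v=2: → [28,35); WM=−∞
i=1 t=30 v=7: → [28,35); WM=−∞
i=2 t=31 v=8: → [28,35); WM=30
i=3 t=33 v=8: → [28,35); WM=30
i=4 t=39 v=6: → [35,42); WM=30
i=5 t=39 v=2: → [35,42); WM=38; [28,35) fires=25
i=6 t=40 v=7: → [35,42); WM=38
i=7 t=1 v=4: DROP (t<38-0); WM=38

5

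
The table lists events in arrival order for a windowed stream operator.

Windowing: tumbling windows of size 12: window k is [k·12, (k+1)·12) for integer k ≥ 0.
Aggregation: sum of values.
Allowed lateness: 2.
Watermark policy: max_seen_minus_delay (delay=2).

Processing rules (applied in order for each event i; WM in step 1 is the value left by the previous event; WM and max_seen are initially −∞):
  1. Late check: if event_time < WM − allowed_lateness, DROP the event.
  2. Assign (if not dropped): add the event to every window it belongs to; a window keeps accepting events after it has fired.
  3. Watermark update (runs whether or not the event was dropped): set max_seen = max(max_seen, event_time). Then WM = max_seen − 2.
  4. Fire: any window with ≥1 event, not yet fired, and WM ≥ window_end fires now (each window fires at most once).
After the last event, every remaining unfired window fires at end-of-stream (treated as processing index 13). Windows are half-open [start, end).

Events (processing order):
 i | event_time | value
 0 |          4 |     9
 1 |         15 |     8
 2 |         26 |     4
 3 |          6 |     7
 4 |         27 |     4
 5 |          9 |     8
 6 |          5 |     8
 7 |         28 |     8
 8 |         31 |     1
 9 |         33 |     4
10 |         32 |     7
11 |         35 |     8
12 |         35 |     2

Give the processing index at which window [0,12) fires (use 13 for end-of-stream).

i=0 t=4 v=9: → [0,12); WM=2
i=1 t=15 v=8: → [12,24); WM=13; [0,12) fires=9
i=2 t=26 v=4: → [24,36); WM=24; [12,24) fires=8
i=3 t=6 v=7: DROP (t<24-2); WM=24
i=4 t=27 v=4: → [24,36); WM=25
i=5 t=9 v=8: DROP (t<25-2); WM=25
i=6 t=5 v=8: DROP (t<25-2); WM=25
i=7 t=28 v=8: → [24,36); WM=26
i=8 t=31 v=1: → [24,36); WM=29
i=9 t=33 v=4: → [24,36); WM=31
i=10 t=32 v=7: → [24,36); WM=31
i=11 t=35 v=8: → [24,36); WM=33
i=12 t=35 v=2: → [24,36); WM=33

1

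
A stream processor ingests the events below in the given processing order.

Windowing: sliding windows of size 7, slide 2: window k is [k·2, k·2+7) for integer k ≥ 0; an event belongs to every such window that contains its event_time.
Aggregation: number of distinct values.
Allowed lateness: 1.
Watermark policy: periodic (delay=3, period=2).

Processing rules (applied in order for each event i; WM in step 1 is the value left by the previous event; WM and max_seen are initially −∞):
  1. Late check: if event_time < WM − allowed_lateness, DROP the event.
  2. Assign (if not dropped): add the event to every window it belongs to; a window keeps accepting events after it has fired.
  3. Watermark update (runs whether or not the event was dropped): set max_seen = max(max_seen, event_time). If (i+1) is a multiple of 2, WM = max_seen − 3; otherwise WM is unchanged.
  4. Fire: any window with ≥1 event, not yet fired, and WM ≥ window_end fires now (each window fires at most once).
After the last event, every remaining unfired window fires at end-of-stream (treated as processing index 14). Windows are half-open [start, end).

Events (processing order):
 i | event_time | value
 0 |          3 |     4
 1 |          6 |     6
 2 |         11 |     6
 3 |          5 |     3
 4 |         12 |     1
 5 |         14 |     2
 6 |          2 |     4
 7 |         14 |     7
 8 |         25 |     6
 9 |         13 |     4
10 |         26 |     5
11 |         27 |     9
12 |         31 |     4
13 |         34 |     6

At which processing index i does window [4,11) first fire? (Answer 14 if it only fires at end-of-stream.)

5

i=0 t=3 v=4: → [2,9),[0,7); WM=−∞
i=1 t=6 v=6: → [6,13),[4,11),[2,9),[0,7); WM=3
i=2 t=11 v=6: → [10,17),[8,15),[6,13); WM=3
i=3 t=5 v=3: → [4,11),[2,9),[0,7); WM=8; [0,7) fires=3
i=4 t=12 v=1: → [12,19),[10,17),[8,15),[6,13); WM=8
i=5 t=14 v=2: → [14,21),[12,19),[10,17),[8,15); WM=11; [2,9) fires=3 [4,11) fires=2
i=6 t=2 v=4: DROP (t<11-1); WM=11
i=7 t=14 v=7: → [14,21),[12,19),[10,17),[8,15); WM=11
i=8 t=25 v=6: → [24,31),[22,29),[20,27); WM=11
i=9 t=13 v=4: → [12,19),[10,17),[8,15); WM=22; [6,13) fires=2 [8,15) fires=5 [10,17) fires=5 [12,19) fires=4 [14,21) fires=2
i=10 t=26 v=5: → [26,33),[24,31),[22,29),[20,27); WM=22
i=11 t=27 v=9: → [26,33),[24,31),[22,29); WM=24
i=12 t=31 v=4: → [30,37),[28,35),[26,33); WM=24
i=13 t=34 v=6: → [34,41),[32,39),[30,37),[28,35); WM=31; [20,27) fires=2 [22,29) fires=3 [24,31) fires=3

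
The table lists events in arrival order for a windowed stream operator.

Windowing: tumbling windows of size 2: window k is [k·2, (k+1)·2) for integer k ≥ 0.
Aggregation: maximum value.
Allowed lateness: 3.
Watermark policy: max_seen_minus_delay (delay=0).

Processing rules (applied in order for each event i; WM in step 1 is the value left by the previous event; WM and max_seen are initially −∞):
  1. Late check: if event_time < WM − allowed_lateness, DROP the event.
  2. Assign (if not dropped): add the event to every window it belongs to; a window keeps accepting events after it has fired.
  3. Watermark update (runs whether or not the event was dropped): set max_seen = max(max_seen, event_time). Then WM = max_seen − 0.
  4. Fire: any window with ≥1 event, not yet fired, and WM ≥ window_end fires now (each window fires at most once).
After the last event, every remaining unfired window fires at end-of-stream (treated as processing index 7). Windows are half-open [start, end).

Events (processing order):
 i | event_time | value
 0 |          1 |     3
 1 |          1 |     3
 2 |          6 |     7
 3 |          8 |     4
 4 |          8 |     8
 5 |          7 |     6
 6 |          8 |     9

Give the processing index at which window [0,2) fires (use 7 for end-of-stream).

i=0 t=1 v=3: → [0,2); WM=1
i=1 t=1 v=3: → [0,2); WM=1
i=2 t=6 v=7: → [6,8); WM=6; [0,2) fires=3
i=3 t=8 v=4: → [8,10); WM=8; [6,8) fires=7
i=4 t=8 v=8: → [8,10); WM=8
i=5 t=7 v=6: → [6,8); WM=8
i=6 t=8 v=9: → [8,10); WM=8

2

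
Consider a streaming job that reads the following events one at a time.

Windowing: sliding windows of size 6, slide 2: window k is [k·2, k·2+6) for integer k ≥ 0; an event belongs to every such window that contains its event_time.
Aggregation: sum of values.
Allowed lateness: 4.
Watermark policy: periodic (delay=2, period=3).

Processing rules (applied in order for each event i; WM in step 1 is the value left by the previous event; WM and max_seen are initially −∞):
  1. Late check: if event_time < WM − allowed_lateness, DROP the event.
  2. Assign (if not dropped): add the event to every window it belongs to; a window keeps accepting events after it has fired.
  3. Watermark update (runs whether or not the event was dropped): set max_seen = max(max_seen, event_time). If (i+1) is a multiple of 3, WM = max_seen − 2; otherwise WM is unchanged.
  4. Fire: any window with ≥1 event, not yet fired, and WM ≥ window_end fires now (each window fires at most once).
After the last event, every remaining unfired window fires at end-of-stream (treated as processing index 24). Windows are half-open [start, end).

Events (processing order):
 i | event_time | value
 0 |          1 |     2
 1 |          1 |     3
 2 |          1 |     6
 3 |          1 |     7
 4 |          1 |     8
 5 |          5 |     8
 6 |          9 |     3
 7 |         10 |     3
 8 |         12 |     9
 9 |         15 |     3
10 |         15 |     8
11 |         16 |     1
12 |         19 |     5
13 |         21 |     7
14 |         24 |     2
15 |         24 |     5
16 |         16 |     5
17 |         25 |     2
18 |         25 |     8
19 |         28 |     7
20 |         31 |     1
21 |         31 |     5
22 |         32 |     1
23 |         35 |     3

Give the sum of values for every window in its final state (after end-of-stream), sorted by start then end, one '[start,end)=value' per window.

[0,6)=34 [2,8)=8 [4,10)=11 [6,12)=6 [8,14)=15 [10,16)=23 [12,18)=21 [14,20)=17 [16,22)=13 [18,24)=12 [20,26)=24 [22,28)=17 [24,30)=24 [26,32)=13 [28,34)=14 [30,36)=10 [32,38)=4 [34,40)=3

i=0 t=1 v=2: → [0,6); WM=−∞
i=1 t=1 v=3: → [0,6); WM=−∞
i=2 t=1 v=6: → [0,6); WM=-1
i=3 t=1 v=7: → [0,6); WM=-1
i=4 t=1 v=8: → [0,6); WM=-1
i=5 t=5 v=8: → [4,10),[2,8),[0,6); WM=3
i=6 t=9 v=3: → [8,14),[6,12),[4,10); WM=3
i=7 t=10 v=3: → [10,16),[8,14),[6,12); WM=3
i=8 t=12 v=9: → [12,18),[10,16),[8,14); WM=10; [0,6) fires=34 [2,8) fires=8 [4,10) fires=11
i=9 t=15 v=3: → [14,20),[12,18),[10,16); WM=10
i=10 t=15 v=8: → [14,20),[12,18),[10,16); WM=10
i=11 t=16 v=1: → [16,22),[14,20),[12,18); WM=14; [6,12) fires=6 [8,14) fires=15
i=12 t=19 v=5: → [18,24),[16,22),[14,20); WM=14
i=13 t=21 v=7: → [20,26),[18,24),[16,22); WM=14
i=14 t=24 v=2: → [24,30),[22,28),[20,26); WM=22; [10,16) fires=23 [12,18) fires=21 [14,20) fires=17 [16,22) fires=13
i=15 t=24 v=5: → [24,30),[22,28),[20,26); WM=22
i=16 t=16 v=5: DROP (t<22-4); WM=22
i=17 t=25 v=2: → [24,30),[22,28),[20,26); WM=23
i=18 t=25 v=8: → [24,30),[22,28),[20,26); WM=23
i=19 t=28 v=7: → [28,34),[26,32),[24,30); WM=23
i=20 t=31 v=1: → [30,36),[28,34),[26,32); WM=29; [18,24) fires=12 [20,26) fires=24 [22,28) fires=17
i=21 t=31 v=5: → [30,36),[28,34),[26,32); WM=29
i=22 t=32 v=1: → [32,38),[30,36),[28,34); WM=29
i=23 t=35 v=3: → [34,40),[32,38),[30,36); WM=33; [24,30) fires=24 [26,32) fires=13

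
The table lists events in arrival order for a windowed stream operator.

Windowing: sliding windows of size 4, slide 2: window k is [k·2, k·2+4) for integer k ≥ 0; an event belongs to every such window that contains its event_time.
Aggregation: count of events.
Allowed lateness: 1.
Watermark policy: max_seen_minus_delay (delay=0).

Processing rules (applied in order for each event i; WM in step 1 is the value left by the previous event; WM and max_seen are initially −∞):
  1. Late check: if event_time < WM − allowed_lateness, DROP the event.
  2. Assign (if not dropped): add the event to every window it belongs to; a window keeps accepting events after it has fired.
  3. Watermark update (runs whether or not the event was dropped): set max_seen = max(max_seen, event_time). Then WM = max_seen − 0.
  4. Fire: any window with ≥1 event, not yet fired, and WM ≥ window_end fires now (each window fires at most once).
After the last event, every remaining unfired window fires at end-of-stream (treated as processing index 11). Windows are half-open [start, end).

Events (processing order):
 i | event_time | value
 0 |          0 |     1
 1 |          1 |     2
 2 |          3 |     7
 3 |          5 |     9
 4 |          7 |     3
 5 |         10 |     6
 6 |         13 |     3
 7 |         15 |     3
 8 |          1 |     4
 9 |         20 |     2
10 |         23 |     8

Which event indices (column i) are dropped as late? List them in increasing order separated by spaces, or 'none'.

8

i=0 t=0 v=1: → [0,4); WM=0
i=1 t=1 v=2: → [0,4); WM=1
i=2 t=3 v=7: → [2,6),[0,4); WM=3
i=3 t=5 v=9: → [4,8),[2,6); WM=5; [0,4) fires=3
i=4 t=7 v=3: → [6,10),[4,8); WM=7; [2,6) fires=2
i=5 t=10 v=6: → [10,14),[8,12); WM=10; [4,8) fires=2 [6,10) fires=1
i=6 t=13 v=3: → [12,16),[10,14); WM=13; [8,12) fires=1
i=7 t=15 v=3: → [14,18),[12,16); WM=15; [10,14) fires=2
i=8 t=1 v=4: DROP (t<15-1); WM=15
i=9 t=20 v=2: → [20,24),[18,22); WM=20; [12,16) fires=2 [14,18) fires=1
i=10 t=23 v=8: → [22,26),[20,24); WM=23; [18,22) fires=1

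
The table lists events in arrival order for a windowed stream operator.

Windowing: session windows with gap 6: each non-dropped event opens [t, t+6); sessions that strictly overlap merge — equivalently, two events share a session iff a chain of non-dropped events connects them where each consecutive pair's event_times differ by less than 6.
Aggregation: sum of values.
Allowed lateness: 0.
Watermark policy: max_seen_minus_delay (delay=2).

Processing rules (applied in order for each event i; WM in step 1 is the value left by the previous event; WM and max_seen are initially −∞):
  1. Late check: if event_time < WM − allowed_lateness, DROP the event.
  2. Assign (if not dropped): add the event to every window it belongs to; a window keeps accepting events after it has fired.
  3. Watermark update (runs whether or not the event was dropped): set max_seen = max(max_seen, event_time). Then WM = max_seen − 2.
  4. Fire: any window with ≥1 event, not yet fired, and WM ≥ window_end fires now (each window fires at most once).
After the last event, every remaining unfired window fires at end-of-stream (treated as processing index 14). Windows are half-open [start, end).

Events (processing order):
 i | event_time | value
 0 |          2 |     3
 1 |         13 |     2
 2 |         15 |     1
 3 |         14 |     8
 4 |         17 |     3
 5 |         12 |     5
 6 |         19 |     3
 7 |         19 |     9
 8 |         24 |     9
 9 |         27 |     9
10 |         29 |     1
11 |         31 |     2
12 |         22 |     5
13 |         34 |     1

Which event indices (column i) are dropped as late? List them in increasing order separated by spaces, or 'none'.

i=0 t=2 v=3: → [2,8); WM=0
i=1 t=13 v=2: → [13,19); WM=11
i=2 t=15 v=1: → [13,21); WM=13
i=3 t=14 v=8: → [13,21); WM=13
i=4 t=17 v=3: → [13,23); WM=15
i=5 t=12 v=5: DROP (t<15-0); WM=15
i=6 t=19 v=3: → [13,25); WM=17
i=7 t=19 v=9: → [13,25); WM=17
i=8 t=24 v=9: → [13,30); WM=22
i=9 t=27 v=9: → [13,33); WM=25
i=10 t=29 v=1: → [13,35); WM=27
i=11 t=31 v=2: → [13,37); WM=29
i=12 t=22 v=5: DROP (t<29-0); WM=29
i=13 t=34 v=1: → [13,40); WM=32

5 12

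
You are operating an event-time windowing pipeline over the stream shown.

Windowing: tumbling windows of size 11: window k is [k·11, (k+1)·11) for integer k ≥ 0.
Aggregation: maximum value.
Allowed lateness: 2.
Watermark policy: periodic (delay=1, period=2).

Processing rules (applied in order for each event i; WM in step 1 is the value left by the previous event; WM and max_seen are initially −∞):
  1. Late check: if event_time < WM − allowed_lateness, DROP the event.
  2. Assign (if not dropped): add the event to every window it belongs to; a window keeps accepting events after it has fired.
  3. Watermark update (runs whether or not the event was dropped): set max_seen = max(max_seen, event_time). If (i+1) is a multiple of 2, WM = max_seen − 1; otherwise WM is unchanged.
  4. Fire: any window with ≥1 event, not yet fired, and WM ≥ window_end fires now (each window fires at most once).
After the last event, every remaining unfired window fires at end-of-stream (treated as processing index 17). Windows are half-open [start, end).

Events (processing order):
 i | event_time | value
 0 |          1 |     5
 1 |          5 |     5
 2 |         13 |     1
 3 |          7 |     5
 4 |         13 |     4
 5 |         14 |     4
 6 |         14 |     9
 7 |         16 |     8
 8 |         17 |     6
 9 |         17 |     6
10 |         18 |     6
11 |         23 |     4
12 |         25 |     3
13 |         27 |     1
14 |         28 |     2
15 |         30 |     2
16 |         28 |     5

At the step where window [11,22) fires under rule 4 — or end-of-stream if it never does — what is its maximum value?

i=0 t=1 v=5: → [0,11); WM=−∞
i=1 t=5 v=5: → [0,11); WM=4
i=2 t=13 v=1: → [11,22); WM=4
i=3 t=7 v=5: → [0,11); WM=12; [0,11) fires=5
i=4 t=13 v=4: → [11,22); WM=12
i=5 t=14 v=4: → [11,22); WM=13
i=6 t=14 v=9: → [11,22); WM=13
i=7 t=16 v=8: → [11,22); WM=15
i=8 t=17 v=6: → [11,22); WM=15
i=9 t=17 v=6: → [11,22); WM=16
i=10 t=18 v=6: → [11,22); WM=16
i=11 t=23 v=4: → [22,33); WM=22; [11,22) fires=9
i=12 t=25 v=3: → [22,33); WM=22
i=13 t=27 v=1: → [22,33); WM=26
i=14 t=28 v=2: → [22,33); WM=26
i=15 t=30 v=2: → [22,33); WM=29
i=16 t=28 v=5: → [22,33); WM=29

9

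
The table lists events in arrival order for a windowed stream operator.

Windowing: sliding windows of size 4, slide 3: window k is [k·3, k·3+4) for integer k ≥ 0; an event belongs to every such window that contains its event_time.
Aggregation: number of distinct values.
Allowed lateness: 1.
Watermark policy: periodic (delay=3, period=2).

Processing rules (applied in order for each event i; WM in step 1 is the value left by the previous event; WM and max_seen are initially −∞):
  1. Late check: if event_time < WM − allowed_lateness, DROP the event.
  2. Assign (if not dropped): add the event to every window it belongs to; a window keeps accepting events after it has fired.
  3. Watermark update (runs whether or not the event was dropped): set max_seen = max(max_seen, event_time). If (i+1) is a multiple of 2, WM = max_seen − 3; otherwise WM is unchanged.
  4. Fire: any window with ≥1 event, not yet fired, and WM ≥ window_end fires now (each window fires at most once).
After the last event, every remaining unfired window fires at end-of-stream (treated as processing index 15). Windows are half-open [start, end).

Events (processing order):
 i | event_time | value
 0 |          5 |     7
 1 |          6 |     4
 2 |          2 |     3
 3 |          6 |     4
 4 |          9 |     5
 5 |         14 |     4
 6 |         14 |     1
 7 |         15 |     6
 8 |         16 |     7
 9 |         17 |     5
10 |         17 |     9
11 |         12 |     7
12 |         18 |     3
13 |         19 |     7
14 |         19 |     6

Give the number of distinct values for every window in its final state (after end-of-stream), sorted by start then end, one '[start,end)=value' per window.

i=0 t=5 v=7: → [3,7); WM=−∞
i=1 t=6 v=4: → [6,10),[3,7); WM=3
i=2 t=2 v=3: → [0,4); WM=3
i=3 t=6 v=4: → [6,10),[3,7); WM=3
i=4 t=9 v=5: → [9,13),[6,10); WM=3
i=5 t=14 v=4: → [12,16); WM=11; [0,4) fires=1 [3,7) fires=2 [6,10) fires=2
i=6 t=14 v=1: → [12,16); WM=11
i=7 t=15 v=6: → [15,19),[12,16); WM=12
i=8 t=16 v=7: → [15,19); WM=12
i=9 t=17 v=5: → [15,19); WM=14; [9,13) fires=1
i=10 t=17 v=9: → [15,19); WM=14
i=11 t=12 v=7: DROP (t<14-1); WM=14
i=12 t=18 v=3: → [18,22),[15,19); WM=14
i=13 t=19 v=7: → [18,22); WM=16; [12,16) fires=3
i=14 t=19 v=6: → [18,22); WM=16

[0,4)=1 [3,7)=2 [6,10)=2 [9,13)=1 [12,16)=3 [15,19)=5 [18,22)=3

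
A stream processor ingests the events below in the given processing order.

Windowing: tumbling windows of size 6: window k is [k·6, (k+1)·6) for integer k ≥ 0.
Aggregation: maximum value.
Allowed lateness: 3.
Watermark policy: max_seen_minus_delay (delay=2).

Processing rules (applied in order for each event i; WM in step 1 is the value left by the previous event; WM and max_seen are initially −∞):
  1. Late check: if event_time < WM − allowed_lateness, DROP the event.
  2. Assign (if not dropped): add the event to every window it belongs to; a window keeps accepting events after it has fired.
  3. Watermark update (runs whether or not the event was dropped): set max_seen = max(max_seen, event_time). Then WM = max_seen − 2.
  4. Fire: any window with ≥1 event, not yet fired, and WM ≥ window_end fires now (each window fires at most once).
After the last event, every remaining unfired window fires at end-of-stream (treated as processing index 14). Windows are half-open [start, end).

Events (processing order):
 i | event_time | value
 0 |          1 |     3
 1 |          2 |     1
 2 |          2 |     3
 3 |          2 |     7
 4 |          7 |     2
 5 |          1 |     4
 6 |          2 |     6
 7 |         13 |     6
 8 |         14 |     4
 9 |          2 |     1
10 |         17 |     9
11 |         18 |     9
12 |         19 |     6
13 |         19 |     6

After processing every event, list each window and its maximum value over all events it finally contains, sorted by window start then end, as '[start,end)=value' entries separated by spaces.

i=0 t=1 v=3: → [0,6); WM=-1
i=1 t=2 v=1: → [0,6); WM=0
i=2 t=2 v=3: → [0,6); WM=0
i=3 t=2 v=7: → [0,6); WM=0
i=4 t=7 v=2: → [6,12); WM=5
i=5 t=1 v=4: DROP (t<5-3); WM=5
i=6 t=2 v=6: → [0,6); WM=5
i=7 t=13 v=6: → [12,18); WM=11; [0,6) fires=7
i=8 t=14 v=4: → [12,18); WM=12; [6,12) fires=2
i=9 t=2 v=1: DROP (t<12-3); WM=12
i=10 t=17 v=9: → [12,18); WM=15
i=11 t=18 v=9: → [18,24); WM=16
i=12 t=19 v=6: → [18,24); WM=17
i=13 t=19 v=6: → [18,24); WM=17

[0,6)=7 [6,12)=2 [12,18)=9 [18,24)=9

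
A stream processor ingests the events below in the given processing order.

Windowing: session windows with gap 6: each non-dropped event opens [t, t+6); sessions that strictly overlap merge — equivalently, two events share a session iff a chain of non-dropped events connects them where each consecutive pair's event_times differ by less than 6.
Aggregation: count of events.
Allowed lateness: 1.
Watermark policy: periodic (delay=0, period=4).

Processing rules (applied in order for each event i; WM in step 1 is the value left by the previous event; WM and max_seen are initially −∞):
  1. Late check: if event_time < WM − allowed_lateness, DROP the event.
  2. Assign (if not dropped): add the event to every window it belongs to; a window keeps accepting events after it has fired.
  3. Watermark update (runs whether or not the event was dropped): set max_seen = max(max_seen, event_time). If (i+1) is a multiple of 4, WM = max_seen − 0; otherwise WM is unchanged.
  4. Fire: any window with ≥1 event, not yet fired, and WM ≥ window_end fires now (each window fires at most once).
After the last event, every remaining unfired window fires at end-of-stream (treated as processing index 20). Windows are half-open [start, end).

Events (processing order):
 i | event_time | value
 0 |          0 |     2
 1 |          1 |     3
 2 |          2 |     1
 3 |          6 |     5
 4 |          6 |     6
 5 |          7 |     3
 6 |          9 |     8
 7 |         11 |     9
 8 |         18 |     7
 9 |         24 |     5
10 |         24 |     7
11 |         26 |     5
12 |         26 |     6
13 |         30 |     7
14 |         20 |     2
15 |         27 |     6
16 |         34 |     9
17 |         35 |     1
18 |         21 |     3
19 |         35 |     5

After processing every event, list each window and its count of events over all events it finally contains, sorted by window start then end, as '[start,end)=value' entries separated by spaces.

[0,17)=8 [18,24)=1 [24,41)=9

i=0 t=0 v=2: → [0,6); WM=−∞
i=1 t=1 v=3: → [0,7); WM=−∞
i=2 t=2 v=1: → [0,8); WM=−∞
i=3 t=6 v=5: → [0,12); WM=6
i=4 t=6 v=6: → [0,12); WM=6
i=5 t=7 v=3: → [0,13); WM=6
i=6 t=9 v=8: → [0,15); WM=6
i=7 t=11 v=9: → [0,17); WM=11
i=8 t=18 v=7: → [18,24); WM=11
i=9 t=24 v=5: → [24,30); WM=11
i=10 t=24 v=7: → [24,30); WM=11
i=11 t=26 v=5: → [24,32); WM=26
i=12 t=26 v=6: → [24,32); WM=26
i=13 t=30 v=7: → [24,36); WM=26
i=14 t=20 v=2: DROP (t<26-1); WM=26
i=15 t=27 v=6: → [24,36); WM=30
i=16 t=34 v=9: → [24,40); WM=30
i=17 t=35 v=1: → [24,41); WM=30
i=18 t=21 v=3: DROP (t<30-1); WM=30
i=19 t=35 v=5: → [24,41); WM=35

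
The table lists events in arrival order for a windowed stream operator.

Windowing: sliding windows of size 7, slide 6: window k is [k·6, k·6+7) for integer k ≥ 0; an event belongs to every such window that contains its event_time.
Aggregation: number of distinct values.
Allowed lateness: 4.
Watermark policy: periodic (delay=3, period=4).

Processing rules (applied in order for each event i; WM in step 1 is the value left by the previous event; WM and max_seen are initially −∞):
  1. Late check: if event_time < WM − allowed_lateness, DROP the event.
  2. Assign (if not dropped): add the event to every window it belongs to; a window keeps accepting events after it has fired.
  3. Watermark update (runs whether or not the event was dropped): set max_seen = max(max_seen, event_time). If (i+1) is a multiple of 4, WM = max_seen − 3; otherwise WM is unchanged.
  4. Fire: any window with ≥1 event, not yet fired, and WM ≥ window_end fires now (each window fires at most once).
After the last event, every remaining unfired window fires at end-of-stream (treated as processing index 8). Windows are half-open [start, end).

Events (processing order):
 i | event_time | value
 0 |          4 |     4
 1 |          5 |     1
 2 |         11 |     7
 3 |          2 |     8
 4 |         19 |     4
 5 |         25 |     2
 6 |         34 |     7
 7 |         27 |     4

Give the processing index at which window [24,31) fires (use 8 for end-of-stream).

7

i=0 t=4 v=4: → [0,7); WM=−∞
i=1 t=5 v=1: → [0,7); WM=−∞
i=2 t=11 v=7: → [6,13); WM=−∞
i=3 t=2 v=8: → [0,7); WM=8; [0,7) fires=3
i=4 t=19 v=4: → [18,25); WM=8
i=5 t=25 v=2: → [24,31); WM=8
i=6 t=34 v=7: → [30,37); WM=8
i=7 t=27 v=4: → [24,31); WM=31; [6,13) fires=1 [18,25) fires=1 [24,31) fires=2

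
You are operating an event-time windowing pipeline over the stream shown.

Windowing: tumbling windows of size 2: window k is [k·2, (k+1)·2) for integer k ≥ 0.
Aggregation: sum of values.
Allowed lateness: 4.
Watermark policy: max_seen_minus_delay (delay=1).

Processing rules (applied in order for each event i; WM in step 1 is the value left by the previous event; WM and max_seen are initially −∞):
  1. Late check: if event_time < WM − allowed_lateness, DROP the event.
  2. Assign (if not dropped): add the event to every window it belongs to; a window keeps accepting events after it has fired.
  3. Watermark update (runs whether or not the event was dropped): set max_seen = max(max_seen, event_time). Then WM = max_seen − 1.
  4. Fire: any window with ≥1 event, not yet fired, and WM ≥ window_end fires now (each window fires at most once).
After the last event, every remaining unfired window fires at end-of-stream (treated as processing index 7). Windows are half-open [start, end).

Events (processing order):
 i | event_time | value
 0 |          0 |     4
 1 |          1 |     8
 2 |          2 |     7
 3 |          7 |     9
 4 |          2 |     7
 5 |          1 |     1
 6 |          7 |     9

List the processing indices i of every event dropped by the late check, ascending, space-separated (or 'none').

i=0 t=0 v=4: → [0,2); WM=-1
i=1 t=1 v=8: → [0,2); WM=0
i=2 t=2 v=7: → [2,4); WM=1
i=3 t=7 v=9: → [6,8); WM=6; [0,2) fires=12 [2,4) fires=7
i=4 t=2 v=7: → [2,4); WM=6
i=5 t=1 v=1: DROP (t<6-4); WM=6
i=6 t=7 v=9: → [6,8); WM=6

5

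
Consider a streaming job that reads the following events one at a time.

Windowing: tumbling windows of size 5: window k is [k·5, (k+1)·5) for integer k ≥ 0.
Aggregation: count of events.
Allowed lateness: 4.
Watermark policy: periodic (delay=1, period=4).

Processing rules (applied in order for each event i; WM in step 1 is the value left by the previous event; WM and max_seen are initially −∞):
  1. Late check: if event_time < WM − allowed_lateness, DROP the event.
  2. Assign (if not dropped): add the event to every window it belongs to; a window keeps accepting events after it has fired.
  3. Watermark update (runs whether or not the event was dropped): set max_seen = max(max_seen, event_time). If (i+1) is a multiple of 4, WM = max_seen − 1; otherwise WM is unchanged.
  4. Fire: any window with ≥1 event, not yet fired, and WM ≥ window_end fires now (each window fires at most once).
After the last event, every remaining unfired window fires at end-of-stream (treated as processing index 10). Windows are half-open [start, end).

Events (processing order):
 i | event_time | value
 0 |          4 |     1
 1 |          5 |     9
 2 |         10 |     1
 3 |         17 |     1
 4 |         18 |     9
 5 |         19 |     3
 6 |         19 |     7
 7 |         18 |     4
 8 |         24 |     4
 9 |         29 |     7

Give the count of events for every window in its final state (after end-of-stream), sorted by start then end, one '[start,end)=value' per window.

i=0 t=4 v=1: → [0,5); WM=−∞
i=1 t=5 v=9: → [5,10); WM=−∞
i=2 t=10 v=1: → [10,15); WM=−∞
i=3 t=17 v=1: → [15,20); WM=16; [0,5) fires=1 [5,10) fires=1 [10,15) fires=1
i=4 t=18 v=9: → [15,20); WM=16
i=5 t=19 v=3: → [15,20); WM=16
i=6 t=19 v=7: → [15,20); WM=16
i=7 t=18 v=4: → [15,20); WM=18
i=8 t=24 v=4: → [20,25); WM=18
i=9 t=29 v=7: → [25,30); WM=18

[0,5)=1 [5,10)=1 [10,15)=1 [15,20)=5 [20,25)=1 [25,30)=1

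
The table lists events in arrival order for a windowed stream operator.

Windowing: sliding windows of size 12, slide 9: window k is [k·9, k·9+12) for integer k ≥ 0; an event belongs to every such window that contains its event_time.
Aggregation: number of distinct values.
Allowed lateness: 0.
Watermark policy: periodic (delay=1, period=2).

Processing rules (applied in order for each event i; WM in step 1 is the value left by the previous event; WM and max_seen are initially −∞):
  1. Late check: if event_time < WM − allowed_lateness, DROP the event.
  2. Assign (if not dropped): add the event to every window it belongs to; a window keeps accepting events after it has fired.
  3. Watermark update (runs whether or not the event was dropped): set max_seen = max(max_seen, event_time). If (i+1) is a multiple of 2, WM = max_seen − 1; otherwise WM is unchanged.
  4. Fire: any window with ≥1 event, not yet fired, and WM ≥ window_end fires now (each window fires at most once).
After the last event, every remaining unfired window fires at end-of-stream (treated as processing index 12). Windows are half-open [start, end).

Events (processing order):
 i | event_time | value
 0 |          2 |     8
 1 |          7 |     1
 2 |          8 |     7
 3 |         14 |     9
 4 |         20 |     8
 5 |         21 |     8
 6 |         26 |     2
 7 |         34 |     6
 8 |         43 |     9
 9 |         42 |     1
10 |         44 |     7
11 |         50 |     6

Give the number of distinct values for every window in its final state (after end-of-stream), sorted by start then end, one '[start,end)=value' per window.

[0,12)=3 [9,21)=2 [18,30)=2 [27,39)=1 [36,48)=3 [45,57)=1

i=0 t=2 v=8: → [0,12); WM=−∞
i=1 t=7 v=1: → [0,12); WM=6
i=2 t=8 v=7: → [0,12); WM=6
i=3 t=14 v=9: → [9,21); WM=13; [0,12) fires=3
i=4 t=20 v=8: → [18,30),[9,21); WM=13
i=5 t=21 v=8: → [18,30); WM=20
i=6 t=26 v=2: → [18,30); WM=20
i=7 t=34 v=6: → [27,39); WM=33; [9,21) fires=2 [18,30) fires=2
i=8 t=43 v=9: → [36,48); WM=33
i=9 t=42 v=1: → [36,48); WM=42; [27,39) fires=1
i=10 t=44 v=7: → [36,48); WM=42
i=11 t=50 v=6: → [45,57); WM=49; [36,48) fires=3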